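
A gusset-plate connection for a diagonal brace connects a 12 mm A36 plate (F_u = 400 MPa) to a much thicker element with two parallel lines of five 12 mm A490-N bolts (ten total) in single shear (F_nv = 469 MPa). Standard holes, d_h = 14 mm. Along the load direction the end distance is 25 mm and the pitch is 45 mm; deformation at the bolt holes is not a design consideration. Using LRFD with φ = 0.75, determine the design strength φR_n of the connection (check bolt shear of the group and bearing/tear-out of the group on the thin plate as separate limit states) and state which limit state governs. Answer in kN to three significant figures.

Bolt shear: A_b = π·12²/4 = 113.1 mm²; R_n = 469 × 113.1 × 10 × 1 / 1000 = 530.4 kN → 0.75 × 530.4 = 398 kN.
Bearing (1.5 l_c t F_u ≤ 3.0 d t F_u): upper limit = 3.0·12·12·400 / 1000 = 172.8 kN.
  Edge l_c = 25 − 14/2 = 18 → r_n = 129.6 kN; interior l_c = 45 − 14 = 31 → r_n = 172.8 kN.
  R_n,bearing = 2·129.6 + 8·172.8 = 1642 kN → 0.75 × 1642 = 1230 kN.
Bolt shear governs: 398 kN.

398 kN (bolt shear governs)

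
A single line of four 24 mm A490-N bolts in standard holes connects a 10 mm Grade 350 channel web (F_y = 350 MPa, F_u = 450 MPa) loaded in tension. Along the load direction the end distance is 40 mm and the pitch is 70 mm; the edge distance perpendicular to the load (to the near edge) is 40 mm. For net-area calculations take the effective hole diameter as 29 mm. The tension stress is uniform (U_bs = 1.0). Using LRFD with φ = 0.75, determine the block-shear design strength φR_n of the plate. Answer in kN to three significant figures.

Shear plane L_v = 40 + 3·70 = 250 mm; A_gv = 250 × 10 = 2500 mm².
A_nv = (250 − 3.5·29) × 10 = 1485 mm².
A_nt = (40 − 0.5·29) × 10 = 255 mm².
0.6 F_u A_nv = 400.9 kN; 0.6 F_y A_gv = 525 kN → shear rupture governs the shear term.
R_n = 400.9 + 1.0 × 450 × 255 / 1000 = 515.7 kN.
Design strength φR_n = 0.75 × 515.7 = 387 kN.

387 kN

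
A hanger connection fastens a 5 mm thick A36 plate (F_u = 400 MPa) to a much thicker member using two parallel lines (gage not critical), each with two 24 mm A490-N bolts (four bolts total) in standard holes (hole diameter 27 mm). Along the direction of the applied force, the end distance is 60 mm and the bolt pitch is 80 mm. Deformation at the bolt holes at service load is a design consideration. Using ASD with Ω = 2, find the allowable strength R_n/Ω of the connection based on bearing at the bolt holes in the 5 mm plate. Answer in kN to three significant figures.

Per bolt r_n = 1.2 l_c t F_u ≤ 2.4 d t F_u; upper limit = 2.4 × 24 × 5 × 400 / 1000 = 115.2 kN.
Edge bolt: l_c = 60 − 27/2 = 46.5 mm → 1.2 × 46.5 × 5 × 400 / 1000 = 111.6 → r_n = 111.6 kN.
Interior bolts: l_c = 80 − 27 = 53 mm → 1.2 × 53 × 5 × 400 / 1000 = 127.2 → r_n = 115.2 kN.
R_n = 2 × 111.6 + 2 × 115.2 = 453.6 kN.
Allowable strength R_n/Ω = 453.6 / 2 = 227 kN.

227 kN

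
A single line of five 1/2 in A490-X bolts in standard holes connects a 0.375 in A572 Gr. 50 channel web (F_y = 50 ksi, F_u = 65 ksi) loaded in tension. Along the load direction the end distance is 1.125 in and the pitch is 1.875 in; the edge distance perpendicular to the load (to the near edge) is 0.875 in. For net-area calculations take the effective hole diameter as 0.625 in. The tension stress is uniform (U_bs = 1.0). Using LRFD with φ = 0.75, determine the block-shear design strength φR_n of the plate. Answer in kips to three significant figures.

Shear plane L_v = 1.125 + 4·1.875 = 8.625 in; A_gv = 8.625 × 0.375 = 3.234 in².
A_nv = (8.625 − 4.5·0.625) × 0.375 = 2.18 in².
A_nt = (0.875 − 0.5·0.625) × 0.375 = 0.2109 in².
0.6 F_u A_nv = 85.01 kips; 0.6 F_y A_gv = 97.03 kips → shear rupture governs the shear term.
R_n = 85.01 + 1.0 × 65 × 0.2109 = 98.72 kips.
Design strength φR_n = 0.75 × 98.72 = 74 kips.

74 kips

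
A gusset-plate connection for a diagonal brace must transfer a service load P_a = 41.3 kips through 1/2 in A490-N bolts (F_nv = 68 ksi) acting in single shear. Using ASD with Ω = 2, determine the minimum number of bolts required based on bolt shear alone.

7 bolts

A_b = π·0.5²/4 = 0.1963 in².
Per-bolt allowable strength R_n/Ω = 68 × 0.1963 × 1 / 2 = 6.676 kips.
n ≥ 41.3 / 6.676 = 6.186 → use 7 bolts.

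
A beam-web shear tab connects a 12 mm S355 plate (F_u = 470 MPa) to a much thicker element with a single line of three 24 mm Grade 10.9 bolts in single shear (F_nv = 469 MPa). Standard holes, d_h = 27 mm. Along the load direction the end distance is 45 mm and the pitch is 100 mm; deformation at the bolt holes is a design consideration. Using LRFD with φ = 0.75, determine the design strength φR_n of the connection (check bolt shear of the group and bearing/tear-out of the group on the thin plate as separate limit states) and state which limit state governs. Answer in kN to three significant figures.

477 kN (bolt shear governs)

Bolt shear: A_b = π·24²/4 = 452.4 mm²; R_n = 469 × 452.4 × 3 × 1 / 1000 = 636.5 kN → 0.75 × 636.5 = 477 kN.
Bearing (1.2 l_c t F_u ≤ 2.4 d t F_u): upper limit = 2.4·24·12·470 / 1000 = 324.9 kN.
  Edge l_c = 45 − 27/2 = 31.5 → r_n = 213.2 kN; interior l_c = 100 − 27 = 73 → r_n = 324.9 kN.
  R_n,bearing = 1·213.2 + 2·324.9 = 862.9 kN → 0.75 × 862.9 = 647 kN.
Bolt shear governs: 477 kN.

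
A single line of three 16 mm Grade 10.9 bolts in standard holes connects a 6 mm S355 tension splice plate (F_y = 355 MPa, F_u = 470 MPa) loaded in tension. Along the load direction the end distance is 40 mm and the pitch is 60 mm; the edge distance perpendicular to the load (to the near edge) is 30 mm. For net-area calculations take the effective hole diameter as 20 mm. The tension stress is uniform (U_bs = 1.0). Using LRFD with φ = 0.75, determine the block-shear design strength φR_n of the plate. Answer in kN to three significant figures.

Shear plane L_v = 40 + 2·60 = 160 mm; A_gv = 160 × 6 = 960 mm².
A_nv = (160 − 2.5·20) × 6 = 660 mm².
A_nt = (30 − 0.5·20) × 6 = 120 mm².
0.6 F_u A_nv = 186.1 kN; 0.6 F_y A_gv = 204.5 kN → shear rupture governs the shear term.
R_n = 186.1 + 1.0 × 470 × 120 / 1000 = 242.5 kN.
Design strength φR_n = 0.75 × 242.5 = 182 kN.

182 kN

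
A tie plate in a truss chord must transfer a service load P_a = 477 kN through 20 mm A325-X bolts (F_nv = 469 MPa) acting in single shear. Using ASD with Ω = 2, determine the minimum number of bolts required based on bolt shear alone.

A_b = π·20²/4 = 314.2 mm².
Per-bolt allowable strength R_n/Ω = 469 × 314.2 × 1 / 1000 / 2 = 73.67 kN.
n ≥ 477 / 73.67 = 6.475 → use 7 bolts.

7 bolts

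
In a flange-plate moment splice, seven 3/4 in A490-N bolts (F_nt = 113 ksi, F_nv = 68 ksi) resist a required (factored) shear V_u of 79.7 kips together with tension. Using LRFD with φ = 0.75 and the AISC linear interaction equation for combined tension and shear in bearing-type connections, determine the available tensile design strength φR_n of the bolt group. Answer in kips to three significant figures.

A_b = π·0.75²/4 = 0.4418 in²; f_rv = 79.7 / (7 × 0.4418) = 25.77 ksi.
F'_nt = 1.3 F_nt − (F_nt / φF_nv) f_rv = 1.3·113 − (113/(0.75·68))·25.77 = 89.8 ksi, capped at F_nt → F'_nt = 89.8 ksi.
R_n = F'_nt · A_b · n = 89.8 × 0.4418 × 7 = 277.7 kips.
Design strength φR_n = 0.75 × 277.7 = 208 kips.

208 kips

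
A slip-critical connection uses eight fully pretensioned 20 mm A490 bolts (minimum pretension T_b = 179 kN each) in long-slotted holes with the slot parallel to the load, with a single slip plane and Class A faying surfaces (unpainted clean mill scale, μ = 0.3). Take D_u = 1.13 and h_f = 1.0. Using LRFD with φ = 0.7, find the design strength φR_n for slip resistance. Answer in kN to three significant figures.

340 kN

R_n = μ · D_u · h_f · T_b · n_s · n_b = 0.3 × 1.13 × 1.0 × 179 × 1 × 8 = 485.4 kN.
Design strength φR_n = 0.7 × 485.4 = 340 kN.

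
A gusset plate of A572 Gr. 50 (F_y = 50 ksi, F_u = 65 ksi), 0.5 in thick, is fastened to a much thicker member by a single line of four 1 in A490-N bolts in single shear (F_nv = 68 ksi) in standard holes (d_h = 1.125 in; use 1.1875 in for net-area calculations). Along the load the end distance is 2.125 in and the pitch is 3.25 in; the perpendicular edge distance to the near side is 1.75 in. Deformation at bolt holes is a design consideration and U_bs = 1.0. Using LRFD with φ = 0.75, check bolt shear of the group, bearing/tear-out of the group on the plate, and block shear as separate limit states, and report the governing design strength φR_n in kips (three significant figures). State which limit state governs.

Bolt shear: A_b = π·1²/4 = 0.7854 in²; R_n = 68 × 0.7854 × 4 × 1 = 213.6 kips → 0.75 × 213.6 = 160 kips.
Bearing: edge l_c = 1.562, r_n = 60.94 kips; interior l_c = 2.125, r_n = 78 kips; R_n = 60.94 + 3·78 = 294.9 kips → 221 kips.
Block shear: A_gv = 5.938, A_nv = 3.859, A_nt = 0.5781 in²; R_n = min(0.6F_uA_nv, 0.6F_yA_gv) + U_bs·F_u·A_nt = 188.1 kips → 141 kips.
Block shear governs: 141 kips.

141 kips (block shear governs)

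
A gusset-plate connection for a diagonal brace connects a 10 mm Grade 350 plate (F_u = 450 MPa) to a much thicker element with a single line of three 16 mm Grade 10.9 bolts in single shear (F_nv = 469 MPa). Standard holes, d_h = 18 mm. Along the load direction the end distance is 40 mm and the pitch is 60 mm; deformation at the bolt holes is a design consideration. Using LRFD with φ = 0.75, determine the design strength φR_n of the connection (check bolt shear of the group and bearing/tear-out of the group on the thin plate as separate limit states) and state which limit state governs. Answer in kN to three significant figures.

212 kN (bolt shear governs)

Bolt shear: A_b = π·16²/4 = 201.1 mm²; R_n = 469 × 201.1 × 3 × 1 / 1000 = 282.9 kN → 0.75 × 282.9 = 212 kN.
Bearing (1.2 l_c t F_u ≤ 2.4 d t F_u): upper limit = 2.4·16·10·450 / 1000 = 172.8 kN.
  Edge l_c = 40 − 18/2 = 31 → r_n = 167.4 kN; interior l_c = 60 − 18 = 42 → r_n = 172.8 kN.
  R_n,bearing = 1·167.4 + 2·172.8 = 513 kN → 0.75 × 513 = 385 kN.
Bolt shear governs: 212 kN.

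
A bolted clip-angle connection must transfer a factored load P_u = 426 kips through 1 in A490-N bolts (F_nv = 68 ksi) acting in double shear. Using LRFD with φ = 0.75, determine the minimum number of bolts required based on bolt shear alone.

6 bolts

A_b = π·1²/4 = 0.7854 in².
Per-bolt design strength φR_n = 0.75 × 68 × 0.7854 × 2 = 80.11 kips.
n ≥ 426 / 80.11 = 5.318 → use 6 bolts.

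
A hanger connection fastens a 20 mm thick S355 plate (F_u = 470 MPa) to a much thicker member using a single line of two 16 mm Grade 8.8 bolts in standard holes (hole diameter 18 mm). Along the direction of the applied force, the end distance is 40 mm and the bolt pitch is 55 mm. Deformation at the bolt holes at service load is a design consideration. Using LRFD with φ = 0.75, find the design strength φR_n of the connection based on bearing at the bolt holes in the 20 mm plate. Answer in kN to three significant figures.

533 kN

Per bolt r_n = 1.2 l_c t F_u ≤ 2.4 d t F_u; upper limit = 2.4 × 16 × 20 × 470 / 1000 = 361 kN.
Edge bolt: l_c = 40 − 18/2 = 31 mm → 1.2 × 31 × 20 × 470 / 1000 = 349.7 → r_n = 349.7 kN.
Interior bolts: l_c = 55 − 18 = 37 mm → 1.2 × 37 × 20 × 470 / 1000 = 417.4 → r_n = 361 kN.
R_n = 1 × 349.7 + 1 × 361 = 710.6 kN.
Design strength φR_n = 0.75 × 710.6 = 533 kN.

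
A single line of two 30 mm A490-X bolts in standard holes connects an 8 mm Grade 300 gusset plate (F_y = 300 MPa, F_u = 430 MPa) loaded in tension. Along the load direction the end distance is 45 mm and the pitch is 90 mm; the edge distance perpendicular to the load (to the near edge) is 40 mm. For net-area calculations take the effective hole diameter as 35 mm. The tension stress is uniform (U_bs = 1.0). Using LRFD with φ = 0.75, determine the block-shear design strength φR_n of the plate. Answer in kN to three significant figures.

Shear plane L_v = 45 + 1·90 = 135 mm; A_gv = 135 × 8 = 1080 mm².
A_nv = (135 − 1.5·35) × 8 = 660 mm².
A_nt = (40 − 0.5·35) × 8 = 180 mm².
0.6 F_u A_nv = 170.3 kN; 0.6 F_y A_gv = 194.4 kN → shear rupture governs the shear term.
R_n = 170.3 + 1.0 × 430 × 180 / 1000 = 247.7 kN.
Design strength φR_n = 0.75 × 247.7 = 186 kN.

186 kN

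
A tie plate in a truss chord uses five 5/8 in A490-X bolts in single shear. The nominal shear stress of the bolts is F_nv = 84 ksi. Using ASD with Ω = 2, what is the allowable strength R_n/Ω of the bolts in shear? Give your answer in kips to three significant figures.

64.4 kips

A_b = π × 0.625² / 4 = 0.3068 in².
R_n = F_nv · A_b · n · n_s = 84 × 0.3068 × 5 × 1 = 128.9 kips.
Allowable strength R_n/Ω = 128.9 / 2 = 64.4 kips.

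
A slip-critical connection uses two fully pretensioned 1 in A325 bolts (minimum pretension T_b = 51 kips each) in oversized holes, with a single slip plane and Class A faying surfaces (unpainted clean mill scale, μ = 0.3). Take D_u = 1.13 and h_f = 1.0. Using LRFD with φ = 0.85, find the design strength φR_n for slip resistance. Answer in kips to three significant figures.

R_n = μ · D_u · h_f · T_b · n_s · n_b = 0.3 × 1.13 × 1.0 × 51 × 1 × 2 = 34.58 kips.
Design strength φR_n = 0.85 × 34.58 = 29.4 kips.

29.4 kips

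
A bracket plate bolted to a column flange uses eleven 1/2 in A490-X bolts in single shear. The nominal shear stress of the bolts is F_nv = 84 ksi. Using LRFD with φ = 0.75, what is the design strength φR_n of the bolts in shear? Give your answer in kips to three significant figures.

136 kips

A_b = π × 0.5² / 4 = 0.1963 in².
R_n = F_nv · A_b · n · n_s = 84 × 0.1963 × 11 × 1 = 181.4 kips.
Design strength φR_n = 0.75 × 181.4 = 136 kips.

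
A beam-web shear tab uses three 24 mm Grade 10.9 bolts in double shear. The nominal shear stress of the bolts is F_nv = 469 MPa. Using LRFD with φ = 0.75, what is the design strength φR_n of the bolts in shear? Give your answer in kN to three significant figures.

A_b = π × 24² / 4 = 452.4 mm².
R_n = F_nv · A_b · n · n_s = 469 × 452.4 × 3 × 2 / 1000 = 1273 kN.
Design strength φR_n = 0.75 × 1273 = 955 kN.

955 kN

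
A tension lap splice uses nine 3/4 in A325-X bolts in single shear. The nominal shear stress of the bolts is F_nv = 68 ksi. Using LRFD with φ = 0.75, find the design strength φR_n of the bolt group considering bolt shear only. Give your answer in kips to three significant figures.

203 kips

A_b = π × 0.75² / 4 = 0.4418 in².
R_n = F_nv · A_b · n · n_s = 68 × 0.4418 × 9 × 1 = 270.4 kips.
Design strength φR_n = 0.75 × 270.4 = 203 kips.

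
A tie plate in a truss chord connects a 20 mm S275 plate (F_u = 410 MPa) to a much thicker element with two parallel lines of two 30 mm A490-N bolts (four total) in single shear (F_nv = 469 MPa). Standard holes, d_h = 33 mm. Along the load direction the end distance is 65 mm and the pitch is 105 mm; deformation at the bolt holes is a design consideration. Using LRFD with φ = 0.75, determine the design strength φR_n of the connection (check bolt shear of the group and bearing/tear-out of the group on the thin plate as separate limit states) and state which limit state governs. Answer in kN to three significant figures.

Bolt shear: A_b = π·30²/4 = 706.9 mm²; R_n = 469 × 706.9 × 4 × 1 / 1000 = 1326 kN → 0.75 × 1326 = 995 kN.
Bearing (1.2 l_c t F_u ≤ 2.4 d t F_u): upper limit = 2.4·30·20·410 / 1000 = 590.4 kN.
  Edge l_c = 65 − 33/2 = 48.5 → r_n = 477.2 kN; interior l_c = 105 − 33 = 72 → r_n = 590.4 kN.
  R_n,bearing = 2·477.2 + 2·590.4 = 2135 kN → 0.75 × 2135 = 1600 kN.
Bolt shear governs: 995 kN.

995 kN (bolt shear governs)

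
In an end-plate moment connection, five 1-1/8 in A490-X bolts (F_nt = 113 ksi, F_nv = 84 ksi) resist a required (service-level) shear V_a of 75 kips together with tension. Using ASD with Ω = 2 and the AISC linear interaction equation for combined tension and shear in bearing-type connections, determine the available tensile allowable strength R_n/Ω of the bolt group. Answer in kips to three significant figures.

264 kips

A_b = π·1.125²/4 = 0.994 in²; f_rv = 75 / (5 × 0.994) = 15.09 ksi.
F'_nt = 1.3 F_nt − (Ω F_nt / F_nv) f_rv = 1.3·113 − (2·113/84)·15.09 = 106.3 ksi, capped at F_nt → F'_nt = 106.3 ksi.
R_n = F'_nt · A_b · n = 106.3 × 0.994 × 5 = 528.3 kips.
Allowable strength R_n/Ω = 528.3 / 2 = 264 kips.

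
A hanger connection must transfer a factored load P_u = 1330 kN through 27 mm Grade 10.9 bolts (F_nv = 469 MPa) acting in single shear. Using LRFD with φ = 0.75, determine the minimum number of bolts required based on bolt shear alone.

A_b = π·27²/4 = 572.6 mm².
Per-bolt design strength φR_n = 0.75 × 469 × 572.6 × 1 / 1000 = 201.4 kN.
n ≥ 1330 / 201.4 = 6.604 → use 7 bolts.

7 bolts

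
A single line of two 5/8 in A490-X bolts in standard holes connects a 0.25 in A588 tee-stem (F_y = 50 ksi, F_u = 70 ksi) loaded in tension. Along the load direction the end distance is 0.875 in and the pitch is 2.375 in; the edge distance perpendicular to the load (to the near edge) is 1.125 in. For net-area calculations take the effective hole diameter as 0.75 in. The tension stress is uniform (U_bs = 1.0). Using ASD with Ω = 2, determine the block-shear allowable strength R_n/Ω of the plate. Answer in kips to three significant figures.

Shear plane L_v = 0.875 + 1·2.375 = 3.25 in; A_gv = 3.25 × 0.25 = 0.8125 in².
A_nv = (3.25 − 1.5·0.75) × 0.25 = 0.5312 in².
A_nt = (1.125 − 0.5·0.75) × 0.25 = 0.1875 in².
0.6 F_u A_nv = 22.31 kips; 0.6 F_y A_gv = 24.38 kips → shear rupture governs the shear term.
R_n = 22.31 + 1.0 × 70 × 0.1875 = 35.44 kips.
Allowable strength R_n/Ω = 35.44 / 2 = 17.7 kips.

17.7 kips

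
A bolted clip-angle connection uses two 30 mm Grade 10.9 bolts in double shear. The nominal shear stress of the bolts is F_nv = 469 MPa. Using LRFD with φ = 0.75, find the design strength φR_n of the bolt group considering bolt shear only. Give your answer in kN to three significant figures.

A_b = π × 30² / 4 = 706.9 mm².
R_n = F_nv · A_b · n · n_s = 469 × 706.9 × 2 × 2 / 1000 = 1326 kN.
Design strength φR_n = 0.75 × 1326 = 995 kN.

995 kN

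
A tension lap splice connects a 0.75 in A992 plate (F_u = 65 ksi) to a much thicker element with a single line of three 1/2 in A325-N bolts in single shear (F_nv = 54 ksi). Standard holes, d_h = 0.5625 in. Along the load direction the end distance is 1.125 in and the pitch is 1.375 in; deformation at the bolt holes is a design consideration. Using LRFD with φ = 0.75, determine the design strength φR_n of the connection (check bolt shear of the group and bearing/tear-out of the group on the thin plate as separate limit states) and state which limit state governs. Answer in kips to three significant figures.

Bolt shear: A_b = π·0.5²/4 = 0.1963 in²; R_n = 54 × 0.1963 × 3 × 1 = 31.81 kips → 0.75 × 31.81 = 23.9 kips.
Bearing (1.2 l_c t F_u ≤ 2.4 d t F_u): upper limit = 2.4·0.5·0.75·65 = 58.5 kips.
  Edge l_c = 1.125 − 0.5625/2 = 0.8438 → r_n = 49.36 kips; interior l_c = 1.375 − 0.5625 = 0.8125 → r_n = 47.53 kips.
  R_n,bearing = 1·49.36 + 2·47.53 = 144.4 kips → 0.75 × 144.4 = 108 kips.
Bolt shear governs: 23.9 kips.

23.9 kips (bolt shear governs)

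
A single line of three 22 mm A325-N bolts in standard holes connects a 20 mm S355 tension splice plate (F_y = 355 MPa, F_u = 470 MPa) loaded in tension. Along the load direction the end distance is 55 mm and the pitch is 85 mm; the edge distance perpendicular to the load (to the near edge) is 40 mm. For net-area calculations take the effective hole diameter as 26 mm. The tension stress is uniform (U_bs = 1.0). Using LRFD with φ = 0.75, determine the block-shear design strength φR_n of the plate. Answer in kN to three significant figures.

867 kN

Shear plane L_v = 55 + 2·85 = 225 mm; A_gv = 225 × 20 = 4500 mm².
A_nv = (225 − 2.5·26) × 20 = 3200 mm².
A_nt = (40 − 0.5·26) × 20 = 540 mm².
0.6 F_u A_nv = 902.4 kN; 0.6 F_y A_gv = 958.5 kN → shear rupture governs the shear term.
R_n = 902.4 + 1.0 × 470 × 540 / 1000 = 1156 kN.
Design strength φR_n = 0.75 × 1156 = 867 kN.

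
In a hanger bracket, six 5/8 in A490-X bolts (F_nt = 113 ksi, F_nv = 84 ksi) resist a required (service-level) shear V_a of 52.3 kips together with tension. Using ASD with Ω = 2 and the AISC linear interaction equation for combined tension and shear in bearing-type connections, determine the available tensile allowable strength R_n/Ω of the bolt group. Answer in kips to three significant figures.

64.8 kips

A_b = π·0.625²/4 = 0.3068 in²; f_rv = 52.3 / (6 × 0.3068) = 28.41 ksi.
F'_nt = 1.3 F_nt − (Ω F_nt / F_nv) f_rv = 1.3·113 − (2·113/84)·28.41 = 70.46 ksi, capped at F_nt → F'_nt = 70.46 ksi.
R_n = F'_nt · A_b · n = 70.46 × 0.3068 × 6 = 129.7 kips.
Allowable strength R_n/Ω = 129.7 / 2 = 64.8 kips.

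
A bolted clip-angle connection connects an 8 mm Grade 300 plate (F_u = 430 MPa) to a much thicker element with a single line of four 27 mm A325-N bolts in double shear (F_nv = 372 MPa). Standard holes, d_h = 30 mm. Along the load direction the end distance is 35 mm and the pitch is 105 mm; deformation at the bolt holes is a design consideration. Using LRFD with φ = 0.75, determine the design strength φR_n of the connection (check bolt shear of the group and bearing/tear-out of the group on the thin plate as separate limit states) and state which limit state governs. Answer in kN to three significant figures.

563 kN (bearing governs)

Bolt shear: A_b = π·27²/4 = 572.6 mm²; R_n = 372 × 572.6 × 4 × 2 / 1000 = 1704 kN → 0.75 × 1704 = 1280 kN.
Bearing (1.2 l_c t F_u ≤ 2.4 d t F_u): upper limit = 2.4·27·8·430 / 1000 = 222.9 kN.
  Edge l_c = 35 − 30/2 = 20 → r_n = 82.56 kN; interior l_c = 105 − 30 = 75 → r_n = 222.9 kN.
  R_n,bearing = 1·82.56 + 3·222.9 = 751.3 kN → 0.75 × 751.3 = 563 kN.
Bearing governs: 563 kN.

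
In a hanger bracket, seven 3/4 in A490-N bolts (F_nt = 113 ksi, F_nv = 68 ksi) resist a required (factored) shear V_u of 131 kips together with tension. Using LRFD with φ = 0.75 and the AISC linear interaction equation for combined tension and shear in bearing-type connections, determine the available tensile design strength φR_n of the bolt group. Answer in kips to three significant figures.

A_b = π·0.75²/4 = 0.4418 in²; f_rv = 131 / (7 × 0.4418) = 42.36 ksi.
F'_nt = 1.3 F_nt − (F_nt / φF_nv) f_rv = 1.3·113 − (113/(0.75·68))·42.36 = 53.04 ksi, capped at F_nt → F'_nt = 53.04 ksi.
R_n = F'_nt · A_b · n = 53.04 × 0.4418 × 7 = 164 kips.
Design strength φR_n = 0.75 × 164 = 123 kips.

123 kips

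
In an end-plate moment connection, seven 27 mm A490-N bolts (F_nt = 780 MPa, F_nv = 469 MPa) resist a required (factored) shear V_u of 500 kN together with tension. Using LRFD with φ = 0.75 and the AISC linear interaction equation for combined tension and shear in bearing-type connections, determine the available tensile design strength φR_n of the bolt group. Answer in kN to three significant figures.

2220 kN

A_b = π·27²/4 = 572.6 mm²; f_rv = 500 × 1000 / (7 × 572.6) = 124.8 MPa.
F'_nt = 1.3 F_nt − (F_nt / φF_nv) f_rv = 1.3·780 − (780/(0.75·469))·124.8 = 737.4 MPa, capped at F_nt → F'_nt = 737.4 MPa.
R_n = F'_nt · A_b · n = 737.4 × 572.6 × 7 / 1000 = 2955 kN.
Design strength φR_n = 0.75 × 2955 = 2220 kN.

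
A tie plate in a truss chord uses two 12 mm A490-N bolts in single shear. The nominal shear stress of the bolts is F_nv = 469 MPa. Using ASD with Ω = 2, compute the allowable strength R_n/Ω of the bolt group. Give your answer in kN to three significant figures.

A_b = π × 12² / 4 = 113.1 mm².
R_n = F_nv · A_b · n · n_s = 469 × 113.1 × 2 × 1 / 1000 = 106.1 kN.
Allowable strength R_n/Ω = 106.1 / 2 = 53 kN.

53 kN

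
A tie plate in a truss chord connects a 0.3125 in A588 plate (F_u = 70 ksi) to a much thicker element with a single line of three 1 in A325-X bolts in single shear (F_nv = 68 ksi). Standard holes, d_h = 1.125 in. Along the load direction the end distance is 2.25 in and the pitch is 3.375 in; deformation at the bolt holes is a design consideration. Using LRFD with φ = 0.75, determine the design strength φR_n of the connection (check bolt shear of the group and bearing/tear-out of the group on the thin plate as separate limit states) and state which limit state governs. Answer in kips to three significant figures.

112 kips (bearing governs)

Bolt shear: A_b = π·1²/4 = 0.7854 in²; R_n = 68 × 0.7854 × 3 × 1 = 160.2 kips → 0.75 × 160.2 = 120 kips.
Bearing (1.2 l_c t F_u ≤ 2.4 d t F_u): upper limit = 2.4·1·0.3125·70 = 52.5 kips.
  Edge l_c = 2.25 − 1.125/2 = 1.688 → r_n = 44.3 kips; interior l_c = 3.375 − 1.125 = 2.25 → r_n = 52.5 kips.
  R_n,bearing = 1·44.3 + 2·52.5 = 149.3 kips → 0.75 × 149.3 = 112 kips.
Bearing governs: 112 kips.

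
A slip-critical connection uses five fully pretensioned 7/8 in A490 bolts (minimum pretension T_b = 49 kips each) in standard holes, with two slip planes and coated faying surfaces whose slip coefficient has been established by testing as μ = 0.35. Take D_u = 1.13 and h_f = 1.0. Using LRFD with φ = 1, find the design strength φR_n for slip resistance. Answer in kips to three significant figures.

194 kips

R_n = μ · D_u · h_f · T_b · n_s · n_b = 0.35 × 1.13 × 1.0 × 49 × 2 × 5 = 193.8 kips.
Design strength φR_n = 1 × 193.8 = 194 kips.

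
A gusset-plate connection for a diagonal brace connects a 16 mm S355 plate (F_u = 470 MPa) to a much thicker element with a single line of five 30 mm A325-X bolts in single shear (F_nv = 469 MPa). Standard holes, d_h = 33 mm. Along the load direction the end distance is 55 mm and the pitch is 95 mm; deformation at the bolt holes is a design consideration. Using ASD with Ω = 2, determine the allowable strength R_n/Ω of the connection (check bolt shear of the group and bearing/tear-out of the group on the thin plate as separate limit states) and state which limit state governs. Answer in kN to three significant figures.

829 kN (bolt shear governs)

Bolt shear: A_b = π·30²/4 = 706.9 mm²; R_n = 469 × 706.9 × 5 × 1 / 1000 = 1658 kN → 1658 / 2 = 829 kN.
Bearing (1.2 l_c t F_u ≤ 2.4 d t F_u): upper limit = 2.4·30·16·470 / 1000 = 541.4 kN.
  Edge l_c = 55 − 33/2 = 38.5 → r_n = 347.4 kN; interior l_c = 95 − 33 = 62 → r_n = 541.4 kN.
  R_n,bearing = 1·347.4 + 4·541.4 = 2513 kN → 2513 / 2 = 1260 kN.
Bolt shear governs: 829 kN.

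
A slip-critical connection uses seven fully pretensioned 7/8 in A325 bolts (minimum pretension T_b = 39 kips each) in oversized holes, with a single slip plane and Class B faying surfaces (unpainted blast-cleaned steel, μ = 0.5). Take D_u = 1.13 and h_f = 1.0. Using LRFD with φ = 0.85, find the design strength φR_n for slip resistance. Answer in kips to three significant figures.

R_n = μ · D_u · h_f · T_b · n_s · n_b = 0.5 × 1.13 × 1.0 × 39 × 1 × 7 = 154.2 kips.
Design strength φR_n = 0.85 × 154.2 = 131 kips.

131 kips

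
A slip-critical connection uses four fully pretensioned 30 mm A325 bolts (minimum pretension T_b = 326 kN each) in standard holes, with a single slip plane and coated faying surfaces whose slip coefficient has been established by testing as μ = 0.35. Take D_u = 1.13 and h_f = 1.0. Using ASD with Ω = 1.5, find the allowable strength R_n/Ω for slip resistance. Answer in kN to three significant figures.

R_n = μ · D_u · h_f · T_b · n_s · n_b = 0.35 × 1.13 × 1.0 × 326 × 1 × 4 = 515.7 kN.
Allowable strength R_n/Ω = 515.7 / 1.5 = 344 kN.

344 kN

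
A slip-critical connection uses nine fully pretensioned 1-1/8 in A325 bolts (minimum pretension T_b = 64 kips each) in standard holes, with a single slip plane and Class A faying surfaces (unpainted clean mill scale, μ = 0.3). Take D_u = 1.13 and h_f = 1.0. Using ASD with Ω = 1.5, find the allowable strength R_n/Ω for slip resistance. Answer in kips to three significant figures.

R_n = μ · D_u · h_f · T_b · n_s · n_b = 0.3 × 1.13 × 1.0 × 64 × 1 × 9 = 195.3 kips.
Allowable strength R_n/Ω = 195.3 / 1.5 = 130 kips.

130 kips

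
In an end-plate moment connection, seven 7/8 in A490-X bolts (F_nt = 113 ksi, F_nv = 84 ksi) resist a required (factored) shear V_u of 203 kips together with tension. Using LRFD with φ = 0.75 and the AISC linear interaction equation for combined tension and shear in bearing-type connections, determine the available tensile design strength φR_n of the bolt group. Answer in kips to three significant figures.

191 kips

A_b = π·0.875²/4 = 0.6013 in²; f_rv = 203 / (7 × 0.6013) = 48.23 ksi.
F'_nt = 1.3 F_nt − (F_nt / φF_nv) f_rv = 1.3·113 − (113/(0.75·84))·48.23 = 60.4 ksi, capped at F_nt → F'_nt = 60.4 ksi.
R_n = F'_nt · A_b · n = 60.4 × 0.6013 × 7 = 254.2 kips.
Design strength φR_n = 0.75 × 254.2 = 191 kips.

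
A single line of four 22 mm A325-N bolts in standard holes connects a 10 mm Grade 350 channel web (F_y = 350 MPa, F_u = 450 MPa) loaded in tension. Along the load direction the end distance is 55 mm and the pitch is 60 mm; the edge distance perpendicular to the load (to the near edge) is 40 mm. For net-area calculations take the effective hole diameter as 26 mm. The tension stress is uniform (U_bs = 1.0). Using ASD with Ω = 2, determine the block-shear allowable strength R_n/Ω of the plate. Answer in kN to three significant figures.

Shear plane L_v = 55 + 3·60 = 235 mm; A_gv = 235 × 10 = 2350 mm².
A_nv = (235 − 3.5·26) × 10 = 1440 mm².
A_nt = (40 − 0.5·26) × 10 = 270 mm².
0.6 F_u A_nv = 388.8 kN; 0.6 F_y A_gv = 493.5 kN → shear rupture governs the shear term.
R_n = 388.8 + 1.0 × 450 × 270 / 1000 = 510.3 kN.
Allowable strength R_n/Ω = 510.3 / 2 = 255 kN.

255 kN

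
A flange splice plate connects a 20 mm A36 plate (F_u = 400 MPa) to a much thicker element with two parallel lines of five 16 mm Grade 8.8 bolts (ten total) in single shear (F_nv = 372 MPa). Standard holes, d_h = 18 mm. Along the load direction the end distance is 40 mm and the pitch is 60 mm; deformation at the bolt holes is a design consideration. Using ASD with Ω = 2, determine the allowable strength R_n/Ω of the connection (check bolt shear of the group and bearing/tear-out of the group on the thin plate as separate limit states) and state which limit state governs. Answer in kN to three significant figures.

374 kN (bolt shear governs)

Bolt shear: A_b = π·16²/4 = 201.1 mm²; R_n = 372 × 201.1 × 10 × 1 / 1000 = 748 kN → 748 / 2 = 374 kN.
Bearing (1.2 l_c t F_u ≤ 2.4 d t F_u): upper limit = 2.4·16·20·400 / 1000 = 307.2 kN.
  Edge l_c = 40 − 18/2 = 31 → r_n = 297.6 kN; interior l_c = 60 − 18 = 42 → r_n = 307.2 kN.
  R_n,bearing = 2·297.6 + 8·307.2 = 3053 kN → 3053 / 2 = 1530 kN.
Bolt shear governs: 374 kN.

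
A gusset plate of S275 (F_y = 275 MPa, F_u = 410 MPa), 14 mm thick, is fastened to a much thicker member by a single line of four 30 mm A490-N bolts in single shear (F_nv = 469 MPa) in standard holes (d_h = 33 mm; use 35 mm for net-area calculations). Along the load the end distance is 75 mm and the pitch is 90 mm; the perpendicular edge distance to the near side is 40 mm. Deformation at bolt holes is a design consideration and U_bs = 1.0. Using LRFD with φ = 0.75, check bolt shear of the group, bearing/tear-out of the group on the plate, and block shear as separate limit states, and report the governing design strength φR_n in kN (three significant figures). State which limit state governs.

Bolt shear: A_b = π·30²/4 = 706.9 mm²; R_n = 469 × 706.9 × 4 × 1 / 1000 = 1326 kN → 0.75 × 1326 = 995 kN.
Bearing: edge l_c = 58.5, r_n = 402.9 kN; interior l_c = 57, r_n = 392.6 kN; R_n = 402.9 + 3·392.6 = 1581 kN → 1190 kN.
Block shear: A_gv = 4830, A_nv = 3115, A_nt = 315 mm²; R_n = min(0.6F_uA_nv, 0.6F_yA_gv) + U_bs·F_u·A_nt = 895.4 kN → 672 kN.
Block shear governs: 672 kN.

672 kN (block shear governs)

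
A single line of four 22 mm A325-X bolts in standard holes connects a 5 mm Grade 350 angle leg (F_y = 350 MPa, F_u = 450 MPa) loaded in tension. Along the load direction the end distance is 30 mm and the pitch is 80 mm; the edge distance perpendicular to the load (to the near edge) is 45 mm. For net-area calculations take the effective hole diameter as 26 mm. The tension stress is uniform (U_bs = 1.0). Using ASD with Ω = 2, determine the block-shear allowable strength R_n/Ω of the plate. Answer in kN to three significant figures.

Shear plane L_v = 30 + 3·80 = 270 mm; A_gv = 270 × 5 = 1350 mm².
A_nv = (270 − 3.5·26) × 5 = 895 mm².
A_nt = (45 − 0.5·26) × 5 = 160 mm².
0.6 F_u A_nv = 241.7 kN; 0.6 F_y A_gv = 283.5 kN → shear rupture governs the shear term.
R_n = 241.7 + 1.0 × 450 × 160 / 1000 = 313.6 kN.
Allowable strength R_n/Ω = 313.6 / 2 = 157 kN.

157 kN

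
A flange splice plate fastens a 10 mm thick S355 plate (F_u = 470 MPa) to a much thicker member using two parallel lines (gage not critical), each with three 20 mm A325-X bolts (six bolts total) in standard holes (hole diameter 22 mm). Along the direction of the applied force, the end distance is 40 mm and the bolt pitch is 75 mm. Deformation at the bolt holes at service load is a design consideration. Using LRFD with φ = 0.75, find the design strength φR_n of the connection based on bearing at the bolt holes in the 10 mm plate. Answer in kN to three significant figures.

922 kN

Per bolt r_n = 1.2 l_c t F_u ≤ 2.4 d t F_u; upper limit = 2.4 × 20 × 10 × 470 / 1000 = 225.6 kN.
Edge bolt: l_c = 40 − 22/2 = 29 mm → 1.2 × 29 × 10 × 470 / 1000 = 163.6 → r_n = 163.6 kN.
Interior bolts: l_c = 75 − 22 = 53 mm → 1.2 × 53 × 10 × 470 / 1000 = 298.9 → r_n = 225.6 kN.
R_n = 2 × 163.6 + 4 × 225.6 = 1230 kN.
Design strength φR_n = 0.75 × 1230 = 922 kN.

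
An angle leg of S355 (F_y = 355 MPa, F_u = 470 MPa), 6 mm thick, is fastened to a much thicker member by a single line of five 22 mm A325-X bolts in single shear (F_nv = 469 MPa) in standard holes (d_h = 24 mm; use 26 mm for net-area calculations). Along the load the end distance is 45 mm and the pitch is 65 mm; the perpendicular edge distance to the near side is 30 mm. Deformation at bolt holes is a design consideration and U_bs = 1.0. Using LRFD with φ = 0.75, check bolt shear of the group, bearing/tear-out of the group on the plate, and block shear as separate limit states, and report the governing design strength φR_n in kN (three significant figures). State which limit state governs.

275 kN (block shear governs)

Bolt shear: A_b = π·22²/4 = 380.1 mm²; R_n = 469 × 380.1 × 5 × 1 / 1000 = 891.4 kN → 0.75 × 891.4 = 669 kN.
Bearing: edge l_c = 33, r_n = 111.7 kN; interior l_c = 41, r_n = 138.7 kN; R_n = 111.7 + 4·138.7 = 666.6 kN → 500 kN.
Block shear: A_gv = 1830, A_nv = 1128, A_nt = 102 mm²; R_n = min(0.6F_uA_nv, 0.6F_yA_gv) + U_bs·F_u·A_nt = 366 kN → 275 kN.
Block shear governs: 275 kN.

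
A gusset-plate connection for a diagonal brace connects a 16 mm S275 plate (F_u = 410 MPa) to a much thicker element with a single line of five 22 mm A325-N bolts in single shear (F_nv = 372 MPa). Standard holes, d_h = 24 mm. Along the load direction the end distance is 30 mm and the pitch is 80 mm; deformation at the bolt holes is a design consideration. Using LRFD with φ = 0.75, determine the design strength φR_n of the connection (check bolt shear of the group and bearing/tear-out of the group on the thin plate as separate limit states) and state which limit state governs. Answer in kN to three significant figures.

Bolt shear: A_b = π·22²/4 = 380.1 mm²; R_n = 372 × 380.1 × 5 × 1 / 1000 = 707 kN → 0.75 × 707 = 530 kN.
Bearing (1.2 l_c t F_u ≤ 2.4 d t F_u): upper limit = 2.4·22·16·410 / 1000 = 346.4 kN.
  Edge l_c = 30 − 24/2 = 18 → r_n = 141.7 kN; interior l_c = 80 − 24 = 56 → r_n = 346.4 kN.
  R_n,bearing = 1·141.7 + 4·346.4 = 1527 kN → 0.75 × 1527 = 1150 kN.
Bolt shear governs: 530 kN.

530 kN (bolt shear governs)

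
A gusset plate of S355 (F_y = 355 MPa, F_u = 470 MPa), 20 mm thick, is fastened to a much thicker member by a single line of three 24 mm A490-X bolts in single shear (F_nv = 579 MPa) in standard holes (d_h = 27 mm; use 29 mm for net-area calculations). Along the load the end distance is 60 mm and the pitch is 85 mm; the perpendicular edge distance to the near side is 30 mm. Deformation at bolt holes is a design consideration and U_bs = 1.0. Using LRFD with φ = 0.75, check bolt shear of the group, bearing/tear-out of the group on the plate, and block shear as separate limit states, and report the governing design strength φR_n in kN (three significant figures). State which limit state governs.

Bolt shear: A_b = π·24²/4 = 452.4 mm²; R_n = 579 × 452.4 × 3 × 1 / 1000 = 785.8 kN → 0.75 × 785.8 = 589 kN.
Bearing: edge l_c = 46.5, r_n = 524.5 kN; interior l_c = 58, r_n = 541.4 kN; R_n = 524.5 + 2·541.4 = 1607 kN → 1210 kN.
Block shear: A_gv = 4600, A_nv = 3150, A_nt = 310 mm²; R_n = min(0.6F_uA_nv, 0.6F_yA_gv) + U_bs·F_u·A_nt = 1034 kN → 776 kN.
Bolt shear governs: 589 kN.

589 kN (bolt shear governs)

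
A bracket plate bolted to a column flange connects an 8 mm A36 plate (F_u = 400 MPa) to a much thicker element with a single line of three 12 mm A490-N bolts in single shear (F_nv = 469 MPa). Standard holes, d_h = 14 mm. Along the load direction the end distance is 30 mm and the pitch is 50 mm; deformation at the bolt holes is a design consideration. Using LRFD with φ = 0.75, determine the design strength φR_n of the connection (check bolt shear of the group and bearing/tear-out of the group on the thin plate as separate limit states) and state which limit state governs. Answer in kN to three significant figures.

119 kN (bolt shear governs)

Bolt shear: A_b = π·12²/4 = 113.1 mm²; R_n = 469 × 113.1 × 3 × 1 / 1000 = 159.1 kN → 0.75 × 159.1 = 119 kN.
Bearing (1.2 l_c t F_u ≤ 2.4 d t F_u): upper limit = 2.4·12·8·400 / 1000 = 92.16 kN.
  Edge l_c = 30 − 14/2 = 23 → r_n = 88.32 kN; interior l_c = 50 − 14 = 36 → r_n = 92.16 kN.
  R_n,bearing = 1·88.32 + 2·92.16 = 272.6 kN → 0.75 × 272.6 = 204 kN.
Bolt shear governs: 119 kN.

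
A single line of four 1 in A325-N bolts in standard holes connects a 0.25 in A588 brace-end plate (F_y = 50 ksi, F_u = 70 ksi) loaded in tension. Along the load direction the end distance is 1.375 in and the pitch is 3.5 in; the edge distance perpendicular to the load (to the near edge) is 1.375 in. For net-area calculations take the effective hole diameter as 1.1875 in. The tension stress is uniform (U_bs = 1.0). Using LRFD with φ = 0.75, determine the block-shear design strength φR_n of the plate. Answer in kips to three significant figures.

Shear plane L_v = 1.375 + 3·3.5 = 11.88 in; A_gv = 11.88 × 0.25 = 2.969 in².
A_nv = (11.88 − 3.5·1.1875) × 0.25 = 1.93 in².
A_nt = (1.375 − 0.5·1.1875) × 0.25 = 0.1953 in².
0.6 F_u A_nv = 81.05 kips; 0.6 F_y A_gv = 89.06 kips → shear rupture governs the shear term.
R_n = 81.05 + 1.0 × 70 × 0.1953 = 94.72 kips.
Design strength φR_n = 0.75 × 94.72 = 71 kips.

71 kips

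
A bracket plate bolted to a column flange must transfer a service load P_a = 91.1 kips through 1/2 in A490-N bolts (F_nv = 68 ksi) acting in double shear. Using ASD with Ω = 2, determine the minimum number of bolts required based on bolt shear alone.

A_b = π·0.5²/4 = 0.1963 in².
Per-bolt allowable strength R_n/Ω = 68 × 0.1963 × 2 / 2 = 13.35 kips.
n ≥ 91.1 / 13.35 = 6.823 → use 7 bolts.

7 bolts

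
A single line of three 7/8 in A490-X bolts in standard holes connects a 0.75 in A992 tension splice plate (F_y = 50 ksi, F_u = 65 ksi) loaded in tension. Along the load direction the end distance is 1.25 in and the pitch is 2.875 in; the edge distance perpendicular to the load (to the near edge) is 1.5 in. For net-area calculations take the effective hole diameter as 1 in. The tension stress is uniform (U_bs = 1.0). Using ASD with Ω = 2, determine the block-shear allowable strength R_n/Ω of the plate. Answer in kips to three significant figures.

90.2 kips

Shear plane L_v = 1.25 + 2·2.875 = 7 in; A_gv = 7 × 0.75 = 5.25 in².
A_nv = (7 − 2.5·1) × 0.75 = 3.375 in².
A_nt = (1.5 − 0.5·1) × 0.75 = 0.75 in².
0.6 F_u A_nv = 131.6 kips; 0.6 F_y A_gv = 157.5 kips → shear rupture governs the shear term.
R_n = 131.6 + 1.0 × 65 × 0.75 = 180.4 kips.
Allowable strength R_n/Ω = 180.4 / 2 = 90.2 kips.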